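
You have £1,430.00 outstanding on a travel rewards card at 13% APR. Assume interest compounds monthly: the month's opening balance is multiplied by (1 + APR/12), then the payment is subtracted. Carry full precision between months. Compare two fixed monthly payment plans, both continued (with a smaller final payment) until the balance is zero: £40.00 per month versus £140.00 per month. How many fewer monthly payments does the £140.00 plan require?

Monthly rate r = 13%/12 = 1.08333% = 0.0108333.
At £40.00/mo: n = ⌈−ln(1 − rB₀/P)/ln(1+r)⌉ = 46 payments (last £18.57); total interest = total paid − £1,430.00 = £388.57.
At £140.00/mo: 11 payments (last £123.76); total interest £93.76.
Payments saved = 46 − 11 = 35.

35 fewer payments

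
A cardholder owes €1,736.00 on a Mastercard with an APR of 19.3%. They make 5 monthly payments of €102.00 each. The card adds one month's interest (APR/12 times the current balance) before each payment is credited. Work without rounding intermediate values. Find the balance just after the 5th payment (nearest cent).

Monthly rate r = 19.3%/12 = 1.60833% = 0.0160833.
Each month: B ← B·(1+r) − €102.00.
Month 1: interest €27.92; balance after payment €1,661.92.
Month 2: interest €26.73; balance after payment €1,586.65.
Month 3: interest €25.52; balance after payment €1,510.17.
Month 4: interest €24.29; balance after payment €1,432.46.
Month 5: interest €23.04; balance after payment €1,353.50.

€1,353.50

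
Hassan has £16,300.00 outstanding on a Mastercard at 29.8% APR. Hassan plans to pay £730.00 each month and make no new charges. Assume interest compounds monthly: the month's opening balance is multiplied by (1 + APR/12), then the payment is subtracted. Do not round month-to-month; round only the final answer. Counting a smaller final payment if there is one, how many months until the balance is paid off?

33 payments

Monthly rate r = 29.8%/12 = 2.48333% = 0.0248333.
Recurrence: B ← B·(1+r) − £730.00.
Month 1: interest £404.78; balance after payment £15,974.78.
Month 2: interest £396.71; balance after payment £15,641.49.
Closed form: n = −ln(1 − rB₀/P)/ln(1+r) = −ln(0.4455)/ln(1.02483) ≈ 32.962, so the balance reaches zero during payment 33.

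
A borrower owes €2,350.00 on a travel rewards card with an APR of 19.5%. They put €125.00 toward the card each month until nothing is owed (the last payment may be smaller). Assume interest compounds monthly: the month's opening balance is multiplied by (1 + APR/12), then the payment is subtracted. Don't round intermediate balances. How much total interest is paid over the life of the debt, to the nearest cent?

Monthly rate r = 19.5%/12 = 1.625% = 0.01625.
Payoff takes n = ⌈−ln(1 − rB₀/P)/ln(1+r)⌉ = ⌈22.616⌉ = 23 payments; the last is €77.29.
Total paid = 22·€125.00 + €77.29 = €2,827.29.
Total interest = total paid − principal = €2,827.29 − €2,350.00 = €477.29.

€477.29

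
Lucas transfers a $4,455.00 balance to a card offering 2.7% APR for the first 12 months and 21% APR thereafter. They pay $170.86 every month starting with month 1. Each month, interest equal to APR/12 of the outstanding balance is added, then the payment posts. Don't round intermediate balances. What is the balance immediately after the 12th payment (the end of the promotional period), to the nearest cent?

$2,500.90

Promo months 1–12 at r₀ = 2.7%/12 = 0.00225; months 13+ at r₁ = 21%/12 = 0.0175.
After month 12: iterate B ← B·(1+r₀) − $170.86 for 12 months → $2,500.90.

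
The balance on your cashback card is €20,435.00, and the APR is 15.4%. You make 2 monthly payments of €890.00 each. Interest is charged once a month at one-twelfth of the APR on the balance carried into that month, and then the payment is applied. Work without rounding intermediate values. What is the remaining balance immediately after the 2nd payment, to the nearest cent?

Monthly rate r = 15.4%/12 = 1.28333% = 0.0128333.
Each month: B ← B·(1+r) − €890.00.
Month 1: interest €262.25; balance after payment €19,807.25.
Month 2: interest €254.19; balance after payment €19,171.44.

€19,171.44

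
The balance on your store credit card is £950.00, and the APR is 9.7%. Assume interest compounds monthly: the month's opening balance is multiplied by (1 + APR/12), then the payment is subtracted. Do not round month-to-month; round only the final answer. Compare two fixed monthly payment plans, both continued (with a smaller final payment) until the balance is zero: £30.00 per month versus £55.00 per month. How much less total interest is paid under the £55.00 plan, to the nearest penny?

£74.41

Monthly rate r = 9.7%/12 = 0.808333% = 0.00808333.
At £30.00/mo: n = ⌈−ln(1 − rB₀/P)/ln(1+r)⌉ = 37 payments (last £21.81); total interest = total paid − £950.00 = £151.81.
At £55.00/mo: 19 payments (last £37.40); total interest £77.40.
Interest saved = £151.81 − £77.40 = £74.41.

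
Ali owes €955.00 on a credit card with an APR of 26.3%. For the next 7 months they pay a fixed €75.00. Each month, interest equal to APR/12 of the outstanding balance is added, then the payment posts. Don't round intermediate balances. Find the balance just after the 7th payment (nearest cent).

Monthly rate r = 26.3%/12 = 2.19167% = 0.0219167.
Each month: B ← B·(1+r) − €75.00.
Month 1: interest €20.93; balance after payment €900.93.
Month 2: interest €19.75; balance after payment €845.68.
Month 3: interest €18.53; balance after payment €789.21.
Month 4: interest €17.30; balance after payment €731.51.
Month 5: interest €16.03; balance after payment €672.54.
Month 6: interest €14.74; balance after payment €612.28.
Month 7: interest €13.42; balance after payment €550.70.

€550.70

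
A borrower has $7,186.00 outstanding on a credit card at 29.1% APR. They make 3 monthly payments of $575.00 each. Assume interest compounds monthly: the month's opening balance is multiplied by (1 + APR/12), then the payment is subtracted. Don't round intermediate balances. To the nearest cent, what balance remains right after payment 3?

$5,954.39

Monthly rate r = 29.1%/12 = 2.425% = 0.02425.
Each month: B ← B·(1+r) − $575.00.
Month 1: interest $174.26; balance after payment $6,785.26.
Month 2: interest $164.54; balance after payment $6,374.80.
Month 3: interest $154.59; balance after payment $5,954.39.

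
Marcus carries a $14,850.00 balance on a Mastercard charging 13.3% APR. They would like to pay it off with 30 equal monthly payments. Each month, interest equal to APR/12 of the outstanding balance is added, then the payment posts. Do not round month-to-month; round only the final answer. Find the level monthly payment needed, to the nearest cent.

Monthly rate r = 13.3%/12 = 1.10833% = 0.0110833.
Level-payment amortization: P = B₀·r / (1 − (1+r)^(−n)) = 14850.00·0.0110833 / (1 − 1.01108^(−30)).
Denominator 1 − (1+r)^(−30) = 0.28155843.
P = 164.588 / 0.28155843 ≈ 584.56.

$584.56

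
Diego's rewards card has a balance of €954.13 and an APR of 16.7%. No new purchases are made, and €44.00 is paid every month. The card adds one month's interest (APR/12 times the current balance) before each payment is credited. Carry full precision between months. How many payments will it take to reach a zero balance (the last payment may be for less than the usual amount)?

Monthly rate r = 16.7%/12 = 1.39167% = 0.0139167.
Recurrence: B ← B·(1+r) − €44.00.
Month 1: interest €13.28; balance after payment €923.41.
Month 2: interest €12.85; balance after payment €892.26.
Closed form: n = −ln(1 − rB₀/P)/ln(1+r) = −ln(0.69822)/ln(1.01392) ≈ 25.991, so the balance reaches zero during payment 26.

26 payments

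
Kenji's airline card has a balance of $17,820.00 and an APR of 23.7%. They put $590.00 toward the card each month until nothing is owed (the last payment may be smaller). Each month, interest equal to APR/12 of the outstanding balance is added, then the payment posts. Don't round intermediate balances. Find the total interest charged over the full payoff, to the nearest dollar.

$9,562

Monthly rate r = 23.7%/12 = 1.975% = 0.01975.
Payoff takes n = ⌈−ln(1 − rB₀/P)/ln(1+r)⌉ = ⌈46.408⌉ = 47 payments; the last is $242.00.
Total paid = 46·$590.00 + $242.00 = $27,382.00.
Total interest = total paid − principal = $27,382.00 − $17,820.00 = $9,562.00.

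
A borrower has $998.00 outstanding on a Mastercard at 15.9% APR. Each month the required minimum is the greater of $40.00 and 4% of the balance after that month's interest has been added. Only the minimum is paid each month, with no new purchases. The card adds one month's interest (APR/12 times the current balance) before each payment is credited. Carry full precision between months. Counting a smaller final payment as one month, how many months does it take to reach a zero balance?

Monthly rate r = 15.9%/12 = 1.325% = 0.01325.
While 4% of the post-interest balance exceeds $40.00, each month B ← (B·(1+r))·(1 − 0.04), i.e. B shrinks by the factor (1+r)·0.96 = 0.97272.
This holds for months 1–1. Entering month 2 the balance is $970.77; 4% of the post-interest balance is now below $40.00, so the flat $40.00 minimum applies from here.
From month 2 a fixed $40.00 at rate r clears $970.77 in 30 more payments. Total: 1 + 30 = 31 months.

31 months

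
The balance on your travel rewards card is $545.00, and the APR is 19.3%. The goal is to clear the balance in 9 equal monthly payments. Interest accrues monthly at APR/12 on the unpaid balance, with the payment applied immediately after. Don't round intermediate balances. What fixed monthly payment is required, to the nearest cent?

$65.53

Monthly rate r = 19.3%/12 = 1.60833% = 0.0160833.
Level-payment amortization: P = B₀·r / (1 − (1+r)^(−n)) = 545.00·0.0160833 / (1 − 1.01608^(−9)).
Denominator 1 − (1+r)^(−9) = 0.133764356.
P = 8.76542 / 0.133764356 ≈ 65.53.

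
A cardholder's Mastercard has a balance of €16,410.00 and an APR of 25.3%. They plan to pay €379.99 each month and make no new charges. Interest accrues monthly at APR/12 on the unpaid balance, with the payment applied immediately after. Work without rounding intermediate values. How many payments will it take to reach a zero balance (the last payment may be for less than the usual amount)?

116 months

Monthly rate r = 25.3%/12 = 2.10833% = 0.0210833.
Recurrence: B ← B·(1+r) − €379.99.
Month 1: interest €345.98; balance after payment €16,375.99.
Month 2: interest €345.26; balance after payment €16,341.26.
Closed form: n = −ln(1 − rB₀/P)/ln(1+r) = −ln(0.089509)/ln(1.02108) ≈ 115.673, so the balance reaches zero during payment 116.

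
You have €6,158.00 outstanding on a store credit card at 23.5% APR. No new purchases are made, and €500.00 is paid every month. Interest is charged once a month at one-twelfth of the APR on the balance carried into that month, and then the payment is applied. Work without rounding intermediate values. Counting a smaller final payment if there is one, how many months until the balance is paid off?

15 payments

Monthly rate r = 23.5%/12 = 1.95833% = 0.0195833.
Recurrence: B ← B·(1+r) − €500.00.
Month 1: interest €120.59; balance after payment €5,778.59.
Month 2: interest €113.16; balance after payment €5,391.76.
Closed form: n = −ln(1 − rB₀/P)/ln(1+r) = −ln(0.75881)/ln(1.01958) ≈ 14.231, so the balance reaches zero during payment 15.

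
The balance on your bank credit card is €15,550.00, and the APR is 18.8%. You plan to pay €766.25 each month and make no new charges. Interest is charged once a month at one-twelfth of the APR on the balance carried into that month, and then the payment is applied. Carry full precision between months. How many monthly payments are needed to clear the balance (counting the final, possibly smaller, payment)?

Monthly rate r = 18.8%/12 = 1.56667% = 0.0156667.
Recurrence: B ← B·(1+r) − €766.25.
Month 1: interest €243.62; balance after payment €15,027.37.
Month 2: interest €235.43; balance after payment €14,496.55.
Closed form: n = −ln(1 − rB₀/P)/ln(1+r) = −ln(0.68207)/ln(1.01567) ≈ 24.614, so the balance reaches zero during payment 25.

25 months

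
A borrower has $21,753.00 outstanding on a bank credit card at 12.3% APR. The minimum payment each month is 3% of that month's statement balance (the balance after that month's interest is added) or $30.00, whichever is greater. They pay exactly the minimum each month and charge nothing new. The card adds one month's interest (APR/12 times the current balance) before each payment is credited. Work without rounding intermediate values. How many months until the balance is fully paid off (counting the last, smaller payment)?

Monthly rate r = 12.3%/12 = 1.025% = 0.01025.
While 3% of the post-interest balance exceeds $30.00, each month B ← (B·(1+r))·(1 − 0.03), i.e. B shrinks by the factor (1+r)·0.97 = 0.97994.
This holds for months 1–153. Entering month 154 the balance is $979.96; 3% of the post-interest balance is now below $30.00, so the flat $30.00 minimum applies from here.
From month 154 a fixed $30.00 at rate r clears $979.96 in 40 more payments. Total: 153 + 40 = 193 months.

193 months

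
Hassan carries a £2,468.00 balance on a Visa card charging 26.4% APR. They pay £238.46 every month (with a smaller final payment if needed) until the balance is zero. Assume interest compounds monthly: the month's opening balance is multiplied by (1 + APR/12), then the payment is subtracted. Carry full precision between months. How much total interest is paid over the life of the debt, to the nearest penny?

Monthly rate r = 26.4%/12 = 2.2% = 0.022.
Payoff takes n = ⌈−ln(1 − rB₀/P)/ln(1+r)⌉ = ⌈11.873⌉ = 12 payments; the last is £208.47.
Total paid = 11·£238.46 + £208.47 = £2,831.53.
Total interest = total paid − principal = £2,831.53 − £2,468.00 = £363.53.

£363.53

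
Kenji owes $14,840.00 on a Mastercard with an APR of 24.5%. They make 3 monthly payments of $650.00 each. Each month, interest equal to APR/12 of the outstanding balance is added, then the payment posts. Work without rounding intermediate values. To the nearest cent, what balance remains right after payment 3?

$13,777.55

Monthly rate r = 24.5%/12 = 2.04167% = 0.0204167.
Each month: B ← B·(1+r) − $650.00.
Month 1: interest $302.98; balance after payment $14,492.98.
Month 2: interest $295.90; balance after payment $14,138.88.
Month 3: interest $288.67; balance after payment $13,777.55.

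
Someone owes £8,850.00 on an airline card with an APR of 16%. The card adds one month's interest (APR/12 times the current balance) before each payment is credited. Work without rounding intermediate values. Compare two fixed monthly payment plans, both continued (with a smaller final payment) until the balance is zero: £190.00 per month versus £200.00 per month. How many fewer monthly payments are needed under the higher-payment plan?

Monthly rate r = 16%/12 = 1.33333% = 0.0133333.
At £190.00/mo: n = ⌈−ln(1 − rB₀/P)/ln(1+r)⌉ = 74 payments (last £49.82); total interest = total paid − £8,850.00 = £5,069.82.
At £200.00/mo: 68 payments (last £63.22); total interest £4,613.22.
Payments saved = 74 − 68 = 6.

6 fewer payments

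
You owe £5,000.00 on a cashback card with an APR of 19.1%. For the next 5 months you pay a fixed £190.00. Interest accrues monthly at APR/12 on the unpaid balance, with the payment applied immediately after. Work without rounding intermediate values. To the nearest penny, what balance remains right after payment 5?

£4,430.06

Monthly rate r = 19.1%/12 = 1.59167% = 0.0159167.
Each month: B ← B·(1+r) − £190.00.
Month 1: interest £79.58; balance after payment £4,889.58.
Month 2: interest £77.83; balance after payment £4,777.41.
Month 3: interest £76.04; balance after payment £4,663.45.
Month 4: interest £74.23; balance after payment £4,547.68.
Month 5: interest £72.38; balance after payment £4,430.06.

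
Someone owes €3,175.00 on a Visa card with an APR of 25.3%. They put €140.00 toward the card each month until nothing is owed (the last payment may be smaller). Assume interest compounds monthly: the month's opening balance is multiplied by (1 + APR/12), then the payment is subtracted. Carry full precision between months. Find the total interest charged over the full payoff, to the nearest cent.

€1,189.14

Monthly rate r = 25.3%/12 = 2.10833% = 0.0210833.
Payoff takes n = ⌈−ln(1 − rB₀/P)/ln(1+r)⌉ = ⌈31.171⌉ = 32 payments; the last is €24.14.
Total paid = 31·€140.00 + €24.14 = €4,364.14.
Total interest = total paid − principal = €4,364.14 − €3,175.00 = €1,189.14.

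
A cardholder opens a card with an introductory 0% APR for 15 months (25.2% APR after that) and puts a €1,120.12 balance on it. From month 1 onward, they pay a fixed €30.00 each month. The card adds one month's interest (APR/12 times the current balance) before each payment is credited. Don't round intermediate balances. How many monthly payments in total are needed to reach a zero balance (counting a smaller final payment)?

46 payments

Promo months 1–15 at r₀ = 0%/12 = 0; months 16+ at r₁ = 25.2%/12 = 0.021.
After month 15 (no interest yet): B = €1,120.12 − 15·€30.00 = €670.12.
Then at r₁ with €30.00/mo: n₂ = −ln(1 − r₁·B/P)/ln(1+r₁) ≈ 30.47 → 31 more payments.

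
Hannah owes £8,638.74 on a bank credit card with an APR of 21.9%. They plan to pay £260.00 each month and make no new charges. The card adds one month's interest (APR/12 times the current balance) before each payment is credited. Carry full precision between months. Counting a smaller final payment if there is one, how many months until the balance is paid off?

52 months

Monthly rate r = 21.9%/12 = 1.825% = 0.01825.
Recurrence: B ← B·(1+r) − £260.00.
Month 1: interest £157.66; balance after payment £8,536.40.
Month 2: interest £155.79; balance after payment £8,432.19.
Closed form: n = −ln(1 − rB₀/P)/ln(1+r) = −ln(0.39363)/ln(1.01825) ≈ 51.553, so the balance reaches zero during payment 52.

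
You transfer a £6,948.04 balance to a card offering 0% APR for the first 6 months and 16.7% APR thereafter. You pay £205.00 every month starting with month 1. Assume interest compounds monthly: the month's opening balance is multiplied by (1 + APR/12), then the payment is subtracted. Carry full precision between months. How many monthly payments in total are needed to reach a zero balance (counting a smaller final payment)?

42 payments

Promo months 1–6 at r₀ = 0%/12 = 0; months 7+ at r₁ = 16.7%/12 = 0.0139167.
After month 6 (no interest yet): B = £6,948.04 − 6·£205.00 = £5,718.04.
Then at r₁ with £205.00/mo: n₂ = −ln(1 − r₁·B/P)/ln(1+r₁) ≈ 35.55 → 36 more payments.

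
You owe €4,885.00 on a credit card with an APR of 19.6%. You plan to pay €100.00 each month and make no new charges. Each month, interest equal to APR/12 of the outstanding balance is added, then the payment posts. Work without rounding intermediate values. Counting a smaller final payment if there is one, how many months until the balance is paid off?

99 months

Monthly rate r = 19.6%/12 = 1.63333% = 0.0163333.
Recurrence: B ← B·(1+r) − €100.00.
Month 1: interest €79.79; balance after payment €4,864.79.
Month 2: interest €79.46; balance after payment €4,844.25.
Closed form: n = −ln(1 − rB₀/P)/ln(1+r) = −ln(0.20212)/ln(1.01633) ≈ 98.690, so the balance reaches zero during payment 99.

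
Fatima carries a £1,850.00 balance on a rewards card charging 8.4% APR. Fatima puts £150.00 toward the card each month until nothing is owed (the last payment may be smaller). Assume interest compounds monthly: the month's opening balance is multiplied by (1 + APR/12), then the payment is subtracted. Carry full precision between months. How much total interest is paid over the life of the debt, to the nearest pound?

Monthly rate r = 8.4%/12 = 0.7% = 0.007.
Payoff takes n = ⌈−ln(1 − rB₀/P)/ln(1+r)⌉ = ⌈12.944⌉ = 13 payments; the last is £141.57.
Total paid = 12·£150.00 + £141.57 = £1,941.57.
Total interest = total paid − principal = £1,941.57 − £1,850.00 = £91.57.

£92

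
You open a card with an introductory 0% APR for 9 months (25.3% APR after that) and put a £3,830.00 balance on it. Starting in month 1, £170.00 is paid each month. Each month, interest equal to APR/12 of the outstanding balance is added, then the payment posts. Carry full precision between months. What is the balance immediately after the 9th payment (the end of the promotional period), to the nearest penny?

Promo months 1–9 at r₀ = 0%/12 = 0; months 10+ at r₁ = 25.3%/12 = 0.0210833.
After month 9 (no interest yet): B = £3,830.00 − 9·£170.00 = £2,300.00.

£2,300.00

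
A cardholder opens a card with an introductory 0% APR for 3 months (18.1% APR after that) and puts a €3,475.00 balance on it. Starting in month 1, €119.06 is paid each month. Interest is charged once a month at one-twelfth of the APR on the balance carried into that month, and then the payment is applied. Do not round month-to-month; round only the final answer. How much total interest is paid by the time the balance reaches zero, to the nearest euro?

Promo months 1–3 at r₀ = 0%/12 = 0; months 4+ at r₁ = 18.1%/12 = 0.0150833.
After month 3 (no interest yet): B = €3,475.00 − 3·€119.06 = €3,117.82.
Then at r₁ with €119.06/mo: n₂ = −ln(1 − r₁·B/P)/ln(1+r₁) ≈ 33.57 → 34 more payments.
Total paid = 36·€119.06 + €67.59 = €4,353.75; interest = €4,353.75 − €3,475.00 = €878.75.

€879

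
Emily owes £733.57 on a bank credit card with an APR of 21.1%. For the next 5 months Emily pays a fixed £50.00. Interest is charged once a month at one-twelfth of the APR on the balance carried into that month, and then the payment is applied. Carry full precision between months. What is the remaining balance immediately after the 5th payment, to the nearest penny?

£541.42

Monthly rate r = 21.1%/12 = 1.75833% = 0.0175833.
Each month: B ← B·(1+r) − £50.00.
Month 1: interest £12.90; balance after payment £696.47.
Month 2: interest £12.25; balance after payment £658.71.
Month 3: interest £11.58; balance after payment £620.30.
Month 4: interest £10.91; balance after payment £581.20.
Month 5: interest £10.22; balance after payment £541.42.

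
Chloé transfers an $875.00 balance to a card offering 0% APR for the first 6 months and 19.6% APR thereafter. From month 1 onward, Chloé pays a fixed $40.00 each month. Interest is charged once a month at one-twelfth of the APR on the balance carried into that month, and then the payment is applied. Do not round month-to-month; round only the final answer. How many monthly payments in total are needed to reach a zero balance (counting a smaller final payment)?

25 payments

Promo months 1–6 at r₀ = 0%/12 = 0; months 7+ at r₁ = 19.6%/12 = 0.0163333.
After month 6 (no interest yet): B = $875.00 − 6·$40.00 = $635.00.
Then at r₁ with $40.00/mo: n₂ = −ln(1 − r₁·B/P)/ln(1+r₁) ≈ 18.53 → 19 more payments.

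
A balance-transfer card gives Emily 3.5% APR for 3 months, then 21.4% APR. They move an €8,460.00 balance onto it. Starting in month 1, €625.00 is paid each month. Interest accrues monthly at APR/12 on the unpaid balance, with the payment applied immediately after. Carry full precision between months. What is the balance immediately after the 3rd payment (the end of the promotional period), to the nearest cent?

€6,653.77

Promo months 1–3 at r₀ = 3.5%/12 = 0.00291667; months 4+ at r₁ = 21.4%/12 = 0.0178333.
After month 3: iterate B ← B·(1+r₀) − €625.00 for 3 months → €6,653.77.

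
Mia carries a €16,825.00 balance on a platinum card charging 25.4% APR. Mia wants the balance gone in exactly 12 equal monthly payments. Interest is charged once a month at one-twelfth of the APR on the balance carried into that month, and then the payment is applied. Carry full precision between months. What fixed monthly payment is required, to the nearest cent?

€1,602.39

Monthly rate r = 25.4%/12 = 2.11667% = 0.0211667.
Level-payment amortization: P = B₀·r / (1 − (1+r)^(−n)) = 16825.00·0.0211667 / (1 − 1.02117^(−12)).
Denominator 1 − (1+r)^(−12) = 0.222249246.
P = 356.129 / 0.222249246 ≈ 1602.39.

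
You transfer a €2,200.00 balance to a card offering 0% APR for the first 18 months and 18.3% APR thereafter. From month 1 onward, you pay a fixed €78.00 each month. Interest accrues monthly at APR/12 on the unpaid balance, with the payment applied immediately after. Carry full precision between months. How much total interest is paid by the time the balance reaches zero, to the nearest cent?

Promo months 1–18 at r₀ = 0%/12 = 0; months 19+ at r₁ = 18.3%/12 = 0.01525.
After month 18 (no interest yet): B = €2,200.00 − 18·€78.00 = €796.00.
Then at r₁ with €78.00/mo: n₂ = −ln(1 − r₁·B/P)/ln(1+r₁) ≈ 11.18 → 12 more payments.
Total paid = 29·€78.00 + €13.89 = €2,275.89; interest = €2,275.89 − €2,200.00 = €75.89.

€75.89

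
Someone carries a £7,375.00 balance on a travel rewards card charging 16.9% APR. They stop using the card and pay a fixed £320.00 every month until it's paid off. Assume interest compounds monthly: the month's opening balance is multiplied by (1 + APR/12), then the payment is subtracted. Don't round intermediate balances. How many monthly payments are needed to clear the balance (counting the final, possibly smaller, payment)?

Monthly rate r = 16.9%/12 = 1.40833% = 0.0140833.
Recurrence: B ← B·(1+r) − £320.00.
Month 1: interest £103.86; balance after payment £7,158.86.
Month 2: interest £100.82; balance after payment £6,939.69.
Closed form: n = −ln(1 − rB₀/P)/ln(1+r) = −ln(0.67542)/ln(1.01408) ≈ 28.060, so the balance reaches zero during payment 29.

29 months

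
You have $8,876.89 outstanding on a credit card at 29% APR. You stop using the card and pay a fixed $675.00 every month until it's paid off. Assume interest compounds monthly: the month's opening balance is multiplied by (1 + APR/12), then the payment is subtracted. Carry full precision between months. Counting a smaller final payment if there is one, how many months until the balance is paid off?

17 payments

Monthly rate r = 29%/12 = 2.41667% = 0.0241667.
Recurrence: B ← B·(1+r) − $675.00.
Month 1: interest $214.52; balance after payment $8,416.41.
Month 2: interest $203.40; balance after payment $7,944.81.
Closed form: n = −ln(1 − rB₀/P)/ln(1+r) = −ln(0.68219)/ln(1.02417) ≈ 16.016, so the balance reaches zero during payment 17.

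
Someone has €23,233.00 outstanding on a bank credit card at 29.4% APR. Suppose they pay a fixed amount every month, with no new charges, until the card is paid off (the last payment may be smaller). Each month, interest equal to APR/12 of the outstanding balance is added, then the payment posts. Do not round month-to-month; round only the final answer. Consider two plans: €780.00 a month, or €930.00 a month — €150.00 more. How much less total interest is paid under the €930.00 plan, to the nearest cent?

€5,782.02

Monthly rate r = 29.4%/12 = 2.45% = 0.0245.
At €780.00/mo: n = ⌈−ln(1 − rB₀/P)/ln(1+r)⌉ = 55 payments (last €44.69); total interest = total paid − €23,233.00 = €18,931.69.
At €930.00/mo: 40 payments (last €112.67); total interest €13,149.67.
Interest saved = €18,931.69 − €13,149.67 = €5,782.02.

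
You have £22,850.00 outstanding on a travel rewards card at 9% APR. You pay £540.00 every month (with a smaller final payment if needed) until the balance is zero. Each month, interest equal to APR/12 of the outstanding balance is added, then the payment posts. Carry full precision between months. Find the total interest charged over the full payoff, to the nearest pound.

£4,742

Monthly rate r = 9%/12 = 0.75% = 0.0075.
Payoff takes n = ⌈−ln(1 − rB₀/P)/ln(1+r)⌉ = ⌈51.096⌉ = 52 payments; the last is £51.96.
Total paid = 51·£540.00 + £51.96 = £27,591.96.
Total interest = total paid − principal = £27,591.96 − £22,850.00 = £4,741.96.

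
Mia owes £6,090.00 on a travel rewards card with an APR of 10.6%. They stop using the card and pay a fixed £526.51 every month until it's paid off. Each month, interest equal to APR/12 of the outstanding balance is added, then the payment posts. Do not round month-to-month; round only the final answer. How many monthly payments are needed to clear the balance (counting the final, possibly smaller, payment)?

13 payments

Monthly rate r = 10.6%/12 = 0.883333% = 0.00883333.
Recurrence: B ← B·(1+r) − £526.51.
Month 1: interest £53.80; balance after payment £5,617.28.
Month 2: interest £49.62; balance after payment £5,140.39.
Closed form: n = −ln(1 − rB₀/P)/ln(1+r) = −ln(0.89783)/ln(1.00883) ≈ 12.255, so the balance reaches zero during payment 13.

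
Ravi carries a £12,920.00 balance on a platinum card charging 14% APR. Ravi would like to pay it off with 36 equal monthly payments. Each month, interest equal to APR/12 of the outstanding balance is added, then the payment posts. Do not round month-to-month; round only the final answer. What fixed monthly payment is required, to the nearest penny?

Monthly rate r = 14%/12 = 1.16667% = 0.0116667.
Level-payment amortization: P = B₀·r / (1 − (1+r)^(−n)) = 12920.00·0.0116667 / (1 − 1.01167^(−36)).
Denominator 1 − (1+r)^(−36) = 0.341353884.
P = 150.733 / 0.341353884 ≈ 441.57.

£441.57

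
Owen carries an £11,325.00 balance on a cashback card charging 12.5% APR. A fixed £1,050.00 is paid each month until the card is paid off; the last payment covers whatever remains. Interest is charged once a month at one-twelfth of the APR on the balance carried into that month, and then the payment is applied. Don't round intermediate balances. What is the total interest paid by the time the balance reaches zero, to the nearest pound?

Monthly rate r = 12.5%/12 = 1.04167% = 0.0104167.
Payoff takes n = ⌈−ln(1 − rB₀/P)/ln(1+r)⌉ = ⌈11.501⌉ = 12 payments; the last is £527.07.
Total paid = 11·£1,050.00 + £527.07 = £12,077.07.
Total interest = total paid − principal = £12,077.07 − £11,325.00 = £752.07.

£752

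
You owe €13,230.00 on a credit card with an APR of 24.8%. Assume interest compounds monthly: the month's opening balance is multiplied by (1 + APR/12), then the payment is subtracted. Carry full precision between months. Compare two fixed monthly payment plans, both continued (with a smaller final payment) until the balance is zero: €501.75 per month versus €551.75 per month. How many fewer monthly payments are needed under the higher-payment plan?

Monthly rate r = 24.8%/12 = 2.06667% = 0.0206667.
At €501.75/mo: n = ⌈−ln(1 − rB₀/P)/ln(1+r)⌉ = 39 payments (last €246.12); total interest = total paid − €13,230.00 = €6,082.62.
At €551.75/mo: 34 payments (last €250.61); total interest €5,228.36.
Payments saved = 39 − 34 = 5.

5 fewer payments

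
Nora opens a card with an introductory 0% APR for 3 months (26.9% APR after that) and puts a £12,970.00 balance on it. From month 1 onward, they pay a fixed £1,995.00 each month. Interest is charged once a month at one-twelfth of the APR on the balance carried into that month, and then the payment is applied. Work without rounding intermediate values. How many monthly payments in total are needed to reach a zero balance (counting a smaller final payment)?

7 payments

Promo months 1–3 at r₀ = 0%/12 = 0; months 4+ at r₁ = 26.9%/12 = 0.0224167.
After month 3 (no interest yet): B = £12,970.00 − 3·£1,995.00 = £6,985.00.
Then at r₁ with £1,995.00/mo: n₂ = −ln(1 − r₁·B/P)/ln(1+r₁) ≈ 3.69 → 4 more payments.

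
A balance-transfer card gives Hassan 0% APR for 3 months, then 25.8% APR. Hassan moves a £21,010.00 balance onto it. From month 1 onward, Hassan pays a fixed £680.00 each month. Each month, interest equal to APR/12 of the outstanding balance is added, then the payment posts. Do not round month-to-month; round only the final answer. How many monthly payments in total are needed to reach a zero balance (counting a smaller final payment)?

Promo months 1–3 at r₀ = 0%/12 = 0; months 4+ at r₁ = 25.8%/12 = 0.0215.
After month 3 (no interest yet): B = £21,010.00 − 3·£680.00 = £18,970.00.
Then at r₁ with £680.00/mo: n₂ = −ln(1 − r₁·B/P)/ln(1+r₁) ≈ 43.05 → 44 more payments.

47 months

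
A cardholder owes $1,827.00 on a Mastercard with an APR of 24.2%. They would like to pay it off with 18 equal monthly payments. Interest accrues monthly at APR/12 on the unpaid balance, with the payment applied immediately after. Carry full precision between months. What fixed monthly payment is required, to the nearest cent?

$122.04

Monthly rate r = 24.2%/12 = 2.01667% = 0.0201667.
Level-payment amortization: P = B₀·r / (1 − (1+r)^(−n)) = 1827.00·0.0201667 / (1 − 1.02017^(−18)).
Denominator 1 − (1+r)^(−18) = 0.301896724.
P = 36.8445 / 0.301896724 ≈ 122.04.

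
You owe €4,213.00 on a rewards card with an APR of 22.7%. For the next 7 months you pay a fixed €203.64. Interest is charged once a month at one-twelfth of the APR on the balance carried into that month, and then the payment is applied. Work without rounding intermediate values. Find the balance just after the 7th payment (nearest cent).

Monthly rate r = 22.7%/12 = 1.89167% = 0.0189167.
Each month: B ← B·(1+r) − €203.64.
Month 1: interest €79.70; balance after payment €4,089.06.
Month 2: interest €77.35; balance after payment €3,962.77.
Month 3: interest €74.96; balance after payment €3,834.09.
Month 4: interest €72.53; balance after payment €3,702.98.
Month 5: interest €70.05; balance after payment €3,569.39.
Month 6: interest €67.52; balance after payment €3,433.27.
Month 7: interest €64.95; balance after payment €3,294.57.

€3,294.57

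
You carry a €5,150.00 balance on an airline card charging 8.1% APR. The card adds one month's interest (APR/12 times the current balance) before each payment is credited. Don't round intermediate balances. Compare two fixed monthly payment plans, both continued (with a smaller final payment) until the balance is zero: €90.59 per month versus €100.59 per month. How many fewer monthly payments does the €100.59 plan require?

Monthly rate r = 8.1%/12 = 0.675% = 0.00675.
At €90.59/mo: n = ⌈−ln(1 − rB₀/P)/ln(1+r)⌉ = 72 payments (last €86.70); total interest = total paid − €5,150.00 = €1,368.59.
At €100.59/mo: 64 payments (last €2.91); total interest €1,190.08.
Payments saved = 72 − 64 = 8.

8 fewer payments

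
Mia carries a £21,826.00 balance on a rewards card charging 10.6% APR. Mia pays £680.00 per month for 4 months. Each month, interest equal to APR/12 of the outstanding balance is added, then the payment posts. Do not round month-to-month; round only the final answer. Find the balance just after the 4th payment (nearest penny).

Monthly rate r = 10.6%/12 = 0.883333% = 0.00883333.
Each month: B ← B·(1+r) − £680.00.
Month 1: interest £192.80; balance after payment £21,338.80.
Month 2: interest £188.49; balance after payment £20,847.29.
Month 3: interest £184.15; balance after payment £20,351.44.
Month 4: interest £179.77; balance after payment £19,851.21.

£19,851.21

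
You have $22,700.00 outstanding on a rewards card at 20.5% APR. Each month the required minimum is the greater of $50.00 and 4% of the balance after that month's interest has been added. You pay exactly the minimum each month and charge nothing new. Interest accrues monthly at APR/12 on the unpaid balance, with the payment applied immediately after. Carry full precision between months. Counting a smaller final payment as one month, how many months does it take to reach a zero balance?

155 months

Monthly rate r = 20.5%/12 = 1.70833% = 0.0170833.
While 4% of the post-interest balance exceeds $50.00, each month B ← (B·(1+r))·(1 − 0.04), i.e. B shrinks by the factor (1+r)·0.96 = 0.9764.
This holds for months 1–123. Entering month 124 the balance is $1,202.93; 4% of the post-interest balance is now below $50.00, so the flat $50.00 minimum applies from here.
From month 124 a fixed $50.00 at rate r clears $1,202.93 in 32 more payments. Total: 123 + 32 = 155 months.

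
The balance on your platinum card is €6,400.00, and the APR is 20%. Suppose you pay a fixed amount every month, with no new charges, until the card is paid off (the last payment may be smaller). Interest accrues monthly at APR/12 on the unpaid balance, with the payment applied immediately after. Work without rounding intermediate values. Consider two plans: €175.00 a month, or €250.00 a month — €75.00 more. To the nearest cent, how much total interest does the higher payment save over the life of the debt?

Monthly rate r = 20%/12 = 1.66667% = 0.0166667.
At €175.00/mo: n = ⌈−ln(1 − rB₀/P)/ln(1+r)⌉ = 57 payments (last €156.27); total interest = total paid − €6,400.00 = €3,556.27.
At €250.00/mo: 34 payments (last €164.13); total interest €2,014.13.
Interest saved = €3,556.27 − €2,014.13 = €1,542.14.

€1,542.14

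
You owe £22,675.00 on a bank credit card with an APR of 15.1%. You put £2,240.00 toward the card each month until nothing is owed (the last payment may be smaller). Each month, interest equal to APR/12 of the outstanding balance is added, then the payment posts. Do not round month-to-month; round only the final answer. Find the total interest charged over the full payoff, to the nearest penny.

Monthly rate r = 15.1%/12 = 1.25833% = 0.0125833.
Payoff takes n = ⌈−ln(1 − rB₀/P)/ln(1+r)⌉ = ⌈10.896⌉ = 11 payments; the last is £2,008.43.
Total paid = 10·£2,240.00 + £2,008.43 = £24,408.43.
Total interest = total paid − principal = £24,408.43 − £22,675.00 = £1,733.43.

£1,733.43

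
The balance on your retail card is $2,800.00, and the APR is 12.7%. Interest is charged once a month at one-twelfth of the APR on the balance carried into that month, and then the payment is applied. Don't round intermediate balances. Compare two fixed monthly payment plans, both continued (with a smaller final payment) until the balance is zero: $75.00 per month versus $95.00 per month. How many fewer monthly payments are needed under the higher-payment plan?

Monthly rate r = 12.7%/12 = 1.05833% = 0.0105833.
At $75.00/mo: n = ⌈−ln(1 − rB₀/P)/ln(1+r)⌉ = 48 payments (last $56.41); total interest = total paid − $2,800.00 = $781.41.
At $95.00/mo: 36 payments (last $48.80); total interest $573.80.
Payments saved = 48 − 36 = 12.

12 fewer payments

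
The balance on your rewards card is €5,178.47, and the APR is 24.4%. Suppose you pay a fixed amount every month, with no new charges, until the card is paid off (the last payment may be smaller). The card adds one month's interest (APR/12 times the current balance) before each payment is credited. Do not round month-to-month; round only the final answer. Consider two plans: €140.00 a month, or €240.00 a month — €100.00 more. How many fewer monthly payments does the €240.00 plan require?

Monthly rate r = 24.4%/12 = 2.03333% = 0.0203333.
At €140.00/mo: n = ⌈−ln(1 − rB₀/P)/ln(1+r)⌉ = 70 payments (last €40.96); total interest = total paid − €5,178.47 = €4,522.49.
At €240.00/mo: 29 payments (last €166.64); total interest €1,708.17.
Payments saved = 70 − 29 = 41.

41 fewer payments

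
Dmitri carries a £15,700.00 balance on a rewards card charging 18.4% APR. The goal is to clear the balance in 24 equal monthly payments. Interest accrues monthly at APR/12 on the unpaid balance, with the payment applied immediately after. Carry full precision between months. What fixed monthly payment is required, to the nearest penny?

Monthly rate r = 18.4%/12 = 1.53333% = 0.0153333.
Level-payment amortization: P = B₀·r / (1 − (1+r)^(−n)) = 15700.00·0.0153333 / (1 − 1.01533^(−24)).
Denominator 1 − (1+r)^(−24) = 0.305947157.
P = 240.733 / 0.305947157 ≈ 786.85.

£786.85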